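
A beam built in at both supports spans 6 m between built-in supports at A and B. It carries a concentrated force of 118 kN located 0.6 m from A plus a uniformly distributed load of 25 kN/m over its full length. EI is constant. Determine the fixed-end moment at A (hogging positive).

M_A = 132.3 kN·m

Release both end moments; the primary structure is a simply-supported span AB with redundants M_A and M_B.
End rotations of the released simple span under the applied load (×1/EI):
  at A: point load 118 at a = 0.6: Pab(L + b)/(6LEI) = 121.1/EI
  at B: point load 118 at a = 0.6: Pab(L + a)/(6LEI) = 70.09/EI
  at A: UDL 25: wL³/(24EI) = 225/EI
  at B: UDL 25: wL³/(24EI) = 225/EI
  θ_A0 = 346.1/EI,  θ_B0 = 295.1/EI
Flexibility coefficients: a unit moment at one end gives L/(3EI) there and L/(6EI) at the far end, so f₁₁ = f₂₂ = 2/EI and f₁₂ = f₂₁ = 1/EI.
Compatibility — zero rotation at each built-in end:
  2 M_A + 1 M_B = 346.1
  1 M_A + 2 M_B = 295.1
Solving the pair gives M_A = 132.3 kN·m and M_B = 81.37 kN·m (hogging).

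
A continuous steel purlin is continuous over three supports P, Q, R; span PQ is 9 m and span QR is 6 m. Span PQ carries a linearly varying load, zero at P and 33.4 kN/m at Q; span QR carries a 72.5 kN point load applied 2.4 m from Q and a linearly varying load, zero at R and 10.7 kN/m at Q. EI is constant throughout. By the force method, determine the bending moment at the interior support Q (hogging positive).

M_Q = 151.9 kN·m

Release continuity at Q by inserting a hinge; the redundant is the internal moment M_Q. The primary structure is two simply-supported spans PQ and QR.
End slopes at the hinge Q, treating each span as simply supported:
  span PQ: triangular load, peak 33.4: w₀L³/(45EI) = 541.1/EI
  span QR: point load 72.5 at a = 2.4: Pab(L + b)/(6LEI) = 167/EI
  span QR: triangular load, peak 10.7: w₀L³/(45EI) = 51.36/EI
  relative rotation θ_0 = (541.1 + 218.4)/EI = 759.5/EI
A unit hogging moment at Q produces rotation L₁/(3EI) + L₂/(3EI) = 5/EI.
Compatibility: M_Q·(L₁+L₂)/(3EI) = θ_0, giving M_Q = 151.9 kN·m (hogging).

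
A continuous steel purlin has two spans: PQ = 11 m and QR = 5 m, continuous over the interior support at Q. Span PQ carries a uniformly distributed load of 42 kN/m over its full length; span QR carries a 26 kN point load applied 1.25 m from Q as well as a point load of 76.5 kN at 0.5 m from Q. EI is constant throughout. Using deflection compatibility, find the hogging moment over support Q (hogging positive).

Insert a hinge at Q; M_Q is the redundant, and each span becomes simply supported.
Rotations at Q on the released spans (each span's end-slope, ×1/EI):
  span PQ: UDL 42: wL³/(24EI) = 2329/EI
  span QR: point load 26 at a = 1.25: Pab(L + b)/(6LEI) = 35.55/EI
  span QR: point load 76.5 at a = 0.5: Pab(L + b)/(6LEI) = 54.51/EI
  relative rotation θ_0 = (2329 + 90.05)/EI = 2419/EI
A unit hogging moment at Q produces rotation L₁/(3EI) + L₂/(3EI) = 5.333/EI.
Compatibility: M_Q·(L₁+L₂)/(3EI) = θ_0, giving M_Q = 453.6 kN·m (hogging).

M_Q = 453.6 kN·m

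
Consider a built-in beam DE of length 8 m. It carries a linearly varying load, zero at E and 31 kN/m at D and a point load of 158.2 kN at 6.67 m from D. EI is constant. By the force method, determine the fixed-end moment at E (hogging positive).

Release both end moments; the primary structure is a simply-supported span DE with redundants M_D and M_E.
End rotations of the released simple span under the applied load (×1/EI):
  at D: triangular load, peak 31: w₀L³/(45EI) = 352.7/EI
  at E: triangular load, peak 31: 7w₀L³/(360EI) = 308.6/EI
  at D: point load 158.2 at a = 6.67: Pab(L + b)/(6LEI) = 272.8/EI
  at E: point load 158.2 at a = 6.67: Pab(L + a)/(6LEI) = 428.9/EI
  θ_D0 = 625.5/EI,  θ_E0 = 737.5/EI
Flexibility coefficients: a unit moment at one end gives L/(3EI) there and L/(6EI) at the far end, so f₁₁ = f₂₂ = 2.667/EI and f₁₂ = f₂₁ = 1.333/EI.
Compatibility — zero rotation at each built-in end:
  2.667 M_D + 1.333 M_E = 625.5
  1.333 M_D + 2.667 M_E = 737.5
Solving the pair gives M_D = 128.4 kN·m and M_E = 212.4 kN·m (hogging).

M_E = 212.4 kN·m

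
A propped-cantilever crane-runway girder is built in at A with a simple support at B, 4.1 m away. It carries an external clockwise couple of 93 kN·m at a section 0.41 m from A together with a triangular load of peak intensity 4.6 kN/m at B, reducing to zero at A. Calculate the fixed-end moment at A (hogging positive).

M_A = 71.01 kN·m

Remove the prop at B; the released (primary) structure is a cantilever built in at A.
Free-end deflection of the primary structure under the applied loading (downward +):
  clockwise couple 93 at a = 0.41: M₀a(2L − a)/(2EI) = 148.5/EI
  triangular load, peak 4.6 at the free end: 11w₀L⁴/(120EI) = 119.2/EI
  δ_0 = 267.7/EI
Flexibility coefficient — unit upward force at B: δ_{BB} = L³/(3EI) = 22.97/EI.
The prop prevents deflection at B: R_B = δ_0/δ_{BB} = 267.7/22.97 = 11.65 kN.
Moment equilibrium about A: M_A = Σ(load moments about A) − R_B·L = 118.8 − 11.65×4.1 = 71.01 kN·m.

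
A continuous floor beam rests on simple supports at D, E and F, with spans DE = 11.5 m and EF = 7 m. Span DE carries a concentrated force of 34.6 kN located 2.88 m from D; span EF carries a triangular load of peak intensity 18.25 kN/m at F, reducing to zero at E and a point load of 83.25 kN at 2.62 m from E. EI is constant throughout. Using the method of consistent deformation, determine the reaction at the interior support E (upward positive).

R_E = 102.9 kN

Take M_E as the redundant. Released structure: two simple spans DE and EF with a hinge at E.
Discontinuity in slope at E on the released structure — sum the simple-span end rotations:
  span DE: point load 34.6 at a = 2.88: Pab(L + a)/(6LEI) = 179/EI
  span EF: triangular load, peak 18.25: 7w₀L³/(360EI) = 121.7/EI
  span EF: point load 83.25 at a = 2.62: Pab(L + b)/(6LEI) = 258.9/EI
  relative rotation θ_0 = (179 + 380.6)/EI = 559.6/EI
A unit hogging moment at E produces rotation L₁/(3EI) + L₂/(3EI) = 6.167/EI.
Compatibility: M_E·(L₁+L₂)/(3EI) = θ_0, giving M_E = 90.74 kN·m (hogging).
Span DE, ΣM about D with M_E applied at E: R_E^{DE}·11.5 = 99.65 + 90.74, so R_E^{DE} = 16.56 kN and R_D = 34.6 − 16.56 = 18.04 kN.
Span EF, ΣM about F: R_E^{EF}·7 = 513.7 + 90.74, so R_E^{EF} = 86.35 kN and R_F = 147.1 − 86.35 = 60.78 kN.
R_E = 16.56 + 86.35 = 102.9 kN.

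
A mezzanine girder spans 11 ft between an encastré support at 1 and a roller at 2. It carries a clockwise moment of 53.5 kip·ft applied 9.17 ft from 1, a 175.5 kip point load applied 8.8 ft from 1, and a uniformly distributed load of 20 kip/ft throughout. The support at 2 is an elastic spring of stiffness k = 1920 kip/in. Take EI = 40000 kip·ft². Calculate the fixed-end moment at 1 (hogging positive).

Take the reaction at 2 as the redundant and release it; the primary structure is a cantilever fixed at 1.
Deflection at 2 on the released cantilever, summing each load's contribution:
  clockwise couple 53.5 at a = 9.17: M₀a(2L − a)/(2EI) = 3147/EI
  point load 175.5 at a = 8.8: Pa²(3L − a)/(6EI) = 54816/EI
  UDL 20: wL⁴/(8EI) = 36602/EI
  δ_0 = 94566/EI
Tip deflection under a unit load at 2: L³/(3EI) = 443.7/EI.
With EI = 40000 kip·ft²: δ_0 = 2.3641 ft and δ_{22} = 0.011092 ft/kip.
Compatibility — the spring shortens by R_2/k under the reaction it provides: δ_0 − R_2·δ_{22} = R_2/k. With 1/k = 1/(1920×12) ft/kip = 0.000043 ft/kip, R_2 = δ_0 / (δ_{22} + 1/k) = 2.3641 / (0.011092 + 0.000043) = 212.3 kip.
Moment equilibrium about 1: M_1 = Σ(load moments about 1) − R_2·L = 2808 − 212.3×11 = 472.4 kip·ft.

M_1 = 472.4 kip·ft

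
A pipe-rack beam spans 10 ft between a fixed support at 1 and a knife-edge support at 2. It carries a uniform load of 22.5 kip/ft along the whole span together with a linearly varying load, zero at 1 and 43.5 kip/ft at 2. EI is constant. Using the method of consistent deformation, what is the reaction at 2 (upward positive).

R_2 = 204 kip

Choose R_2 as the redundant. The primary structure is the cantilever fixed at 1.
Free-end deflection of the primary structure under the applied loading (downward +):
  UDL 22.5: wL⁴/(8EI) = 28125/EI
  triangular load, peak 43.5 at the free end: 11w₀L⁴/(120EI) = 39875/EI
  δ_0 = 68000/EI
Tip deflection under a unit load at 2: L³/(3EI) = 333.3/EI.
Compatibility at 2: δ_0 − R_2·δ_{22} = 0, so R_2 = 68000/333.3 = 204 kip.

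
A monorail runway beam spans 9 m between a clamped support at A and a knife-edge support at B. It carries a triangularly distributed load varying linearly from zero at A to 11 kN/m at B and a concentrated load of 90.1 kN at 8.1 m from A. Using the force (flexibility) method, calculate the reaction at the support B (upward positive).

Choose R_B as the redundant. The primary structure is the cantilever fixed at A.
Free-end deflection of the primary structure under the applied loading (downward +):
  triangular load, peak 11 at the free end: 11w₀L⁴/(120EI) = 6616/EI
  point load 90.1 at a = 8.1: Pa²(3L − a)/(6EI) = 18621/EI
  δ_0 = 25237/EI
Flexibility coefficient — unit upward force at B: δ_{BB} = L³/(3EI) = 243/EI.
Compatibility at B: δ_0 − R_B·δ_{BB} = 0, so R_B = 25237/243 = 103.9 kN.

R_B = 103.9 kN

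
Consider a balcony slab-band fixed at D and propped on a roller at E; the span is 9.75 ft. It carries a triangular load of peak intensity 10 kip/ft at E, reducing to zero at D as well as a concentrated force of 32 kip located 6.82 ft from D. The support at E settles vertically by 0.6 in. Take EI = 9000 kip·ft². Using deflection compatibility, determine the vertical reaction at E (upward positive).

Remove the prop at E; the released (primary) structure is a cantilever built in at D.
Deflection at E on the released cantilever, summing each load's contribution:
  triangular load, peak 10 at the free end: 11w₀L⁴/(120EI) = 8284/EI
  point load 32 at a = 6.82: Pa²(3L − a)/(6EI) = 5564/EI
  δ_0 = 13848/EI
Flexibility coefficient — unit upward force at E: δ_{EE} = L³/(3EI) = 309/EI.
With EI = 9000 kip·ft²: δ_0 = 1.5387 ft and δ_{EE} = 0.034328 ft/kip.
Compatibility — the beam at E must follow the support down by 0.05 ft: δ_0 − R_E·δ_{EE} = 0.05, so R_E = (1.5387 − 0.05)/0.034328 = 43.37 kip.

R_E = 43.37 kip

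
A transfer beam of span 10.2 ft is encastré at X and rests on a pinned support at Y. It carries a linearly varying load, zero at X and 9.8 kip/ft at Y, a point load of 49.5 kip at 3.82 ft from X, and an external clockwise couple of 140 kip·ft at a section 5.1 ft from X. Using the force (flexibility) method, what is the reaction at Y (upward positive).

R_Y = 52.04 kip

Remove the prop at Y; the released (primary) structure is a cantilever built in at X.
Free-end deflection of the primary structure under the applied loading (downward +):
  triangular load, peak 9.8 at the free end: 11w₀L⁴/(120EI) = 9724/EI
  point load 49.5 at a = 3.82: Pa²(3L − a)/(6EI) = 3224/EI
  clockwise couple 140 at a = 5.1: M₀a(2L − a)/(2EI) = 5462/EI
  δ_0 = 18410/EI
Flexibility coefficient — unit upward force at Y: δ_{YY} = L³/(3EI) = 353.7/EI.
Compatibility at Y: δ_0 − R_Y·δ_{YY} = 0, so R_Y = 18410/353.7 = 52.04 kip.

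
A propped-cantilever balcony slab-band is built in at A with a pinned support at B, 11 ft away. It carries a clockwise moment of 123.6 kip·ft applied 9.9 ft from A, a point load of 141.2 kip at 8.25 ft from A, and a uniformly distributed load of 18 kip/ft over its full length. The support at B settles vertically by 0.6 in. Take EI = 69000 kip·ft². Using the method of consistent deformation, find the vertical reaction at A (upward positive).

Take the reaction at B as the redundant and release it; the primary structure is a cantilever fixed at A.
Free-end deflection of the primary structure under the applied loading (downward +):
  clockwise couple 123.6 at a = 9.9: M₀a(2L − a)/(2EI) = 7403/EI
  point load 141.2 at a = 8.25: Pa²(3L − a)/(6EI) = 39643/EI
  UDL 18: wL⁴/(8EI) = 32942/EI
  δ_0 = 79988/EI
Tip deflection under a unit load at B: L³/(3EI) = 443.7/EI.
With EI = 69000 kip·ft²: δ_0 = 1.1593 ft and δ_{BB} = 0.00643 ft/kip.
Compatibility — the beam at B must follow the support down by 0.05 ft: δ_0 − R_B·δ_{BB} = 0.05, so R_B = (1.1593 − 0.05)/0.00643 = 172.5 kip.
Vertical equilibrium: R_A = ΣP − R_B = 339.2 − 172.5 = 166.7 kip.

R_A = 166.7 kip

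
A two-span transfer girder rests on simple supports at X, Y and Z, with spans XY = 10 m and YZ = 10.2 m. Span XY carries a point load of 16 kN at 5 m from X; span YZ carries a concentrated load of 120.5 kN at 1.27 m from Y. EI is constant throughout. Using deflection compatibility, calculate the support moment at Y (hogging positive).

M_Y = 78.29 kN·m

Release continuity at Y by inserting a hinge; the redundant is the internal moment M_Y. The primary structure is two simply-supported spans XY and YZ.
End slopes at the hinge Y, treating each span as simply supported:
  span XY: point load 16 at a = 5: Pab(L + a)/(6LEI) = 100/EI
  span YZ: point load 120.5 at a = 1.27: Pab(L + b)/(6LEI) = 427.2/EI
  relative rotation θ_0 = (100 + 427.2)/EI = 527.2/EI
A unit hogging moment at Y produces rotation L₁/(3EI) + L₂/(3EI) = 6.733/EI.
Slope continuity at Y: θ_0 = M_Y·6.733/EI, so M_Y = 527.2/6.733 = 78.29 kN·m (hogging).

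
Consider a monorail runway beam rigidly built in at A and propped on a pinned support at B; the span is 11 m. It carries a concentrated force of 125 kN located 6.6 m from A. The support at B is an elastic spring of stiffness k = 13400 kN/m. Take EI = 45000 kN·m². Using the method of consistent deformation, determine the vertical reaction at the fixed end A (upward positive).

Choose R_B as the redundant. The primary structure is the cantilever fixed at A.
Free-end deflection of the primary structure under the applied loading (downward +):
  point load 125 at a = 6.6: Pa²(3L − a)/(6EI) = 23958/EI
Flexibility coefficient — unit upward force at B: δ_{BB} = L³/(3EI) = 443.7/EI.
With EI = 45000 kN·m²: δ_0 = 0.5324 m and δ_{BB} = 0.009859 m/kN.
Compatibility — the spring shortens by R_B/k under the reaction it provides: δ_0 − R_B·δ_{BB} = R_B/k. With 1/k = 0.000075 m/kN, R_B = δ_0 / (δ_{BB} + 1/k) = 0.5324 / (0.009859 + 0.000075) = 53.59 kN.
Vertical equilibrium: R_A = ΣP − R_B = 125 − 53.59 = 71.41 kN.

R_A = 71.41 kN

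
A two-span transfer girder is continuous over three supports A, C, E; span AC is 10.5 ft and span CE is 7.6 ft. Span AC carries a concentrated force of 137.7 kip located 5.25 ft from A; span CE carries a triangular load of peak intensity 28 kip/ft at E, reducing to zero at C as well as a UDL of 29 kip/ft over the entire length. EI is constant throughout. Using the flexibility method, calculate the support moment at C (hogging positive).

M_C = 284.8 kip·ft

Insert a hinge at C; M_C is the redundant, and each span becomes simply supported.
Discontinuity in slope at C on the released structure — sum the simple-span end rotations:
  span AC: point load 137.7 at a = 5.25: Pab(L + a)/(6LEI) = 948.8/EI
  span CE: triangular load, peak 28: 7w₀L³/(360EI) = 239/EI
  span CE: UDL 29: wL³/(24EI) = 530.4/EI
  relative rotation θ_0 = (948.8 + 769.4)/EI = 1718/EI
A unit hogging moment at C produces rotation L₁/(3EI) + L₂/(3EI) = 6.033/EI.
Compatibility: M_C·(L₁+L₂)/(3EI) = θ_0, giving M_C = 284.8 kip·ft (hogging).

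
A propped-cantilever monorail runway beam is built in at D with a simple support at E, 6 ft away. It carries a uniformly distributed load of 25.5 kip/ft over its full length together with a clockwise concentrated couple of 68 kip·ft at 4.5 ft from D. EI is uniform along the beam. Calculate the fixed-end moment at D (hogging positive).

Take the reaction at E as the redundant and release it; the primary structure is a cantilever fixed at D.
Primary-structure tip deflection at E by superposition:
  UDL 25.5: wL⁴/(8EI) = 4131/EI
  clockwise couple 68 at a = 4.5: M₀a(2L − a)/(2EI) = 1148/EI
  δ_0 = 5278/EI
Tip deflection under a unit load at E: L³/(3EI) = 72/EI.
Compatibility at E: δ_0 − R_E·δ_{EE} = 0, so R_E = 5278/72 = 73.31 kip.
Moment equilibrium about D: M_D = Σ(load moments about D) − R_E·L = 527 − 73.31×6 = 87.12 kip·ft.

M_D = 87.12 kip·ft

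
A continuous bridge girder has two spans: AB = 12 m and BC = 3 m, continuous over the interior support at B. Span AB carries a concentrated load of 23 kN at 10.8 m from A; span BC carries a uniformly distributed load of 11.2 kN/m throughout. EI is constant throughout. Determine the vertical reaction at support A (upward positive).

R_A = 0.5168 kN

Insert a hinge at B; M_B is the redundant, and each span becomes simply supported.
Discontinuity in slope at B on the released structure — sum the simple-span end rotations:
  span AB: point load 23 at a = 10.8: Pab(L + a)/(6LEI) = 94.39/EI
  span BC: UDL 11.2: wL³/(24EI) = 12.6/EI
  relative rotation θ_0 = (94.39 + 12.6)/EI = 107/EI
A unit hogging moment at B produces rotation L₁/(3EI) + L₂/(3EI) = 5/EI.
Slope continuity at B: θ_0 = M_B·5/EI, so M_B = 107/5 = 21.4 kN·m (hogging).
Span AB, ΣM about A with M_B applied at B: R_B^{AB}·12 = 248.4 + 21.4, so R_B^{AB} = 22.48 kN and R_A = 23 − 22.48 = 0.5168 kN.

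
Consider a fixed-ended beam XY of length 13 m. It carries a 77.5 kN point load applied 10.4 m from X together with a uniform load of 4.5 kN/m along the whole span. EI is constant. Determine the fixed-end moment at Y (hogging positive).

M_Y = 192.3 kN·m

Take the two fixed-end moments M_X, M_Y as redundants; the released structure is the simple span XY.
Simple-span end rotations at X and Y under the given loads:
  at X: point load 77.5 at a = 10.4: Pab(L + b)/(6LEI) = 419.1/EI
  at Y: point load 77.5 at a = 10.4: Pab(L + a)/(6LEI) = 628.7/EI
  at X: UDL 4.5: wL³/(24EI) = 411.9/EI
  at Y: UDL 4.5: wL³/(24EI) = 411.9/EI
  θ_X0 = 831.1/EI,  θ_Y0 = 1041/EI
Flexibility coefficients: a unit moment at one end gives L/(3EI) there and L/(6EI) at the far end, so f₁₁ = f₂₂ = 4.333/EI and f₁₂ = f₂₁ = 2.167/EI.
Compatibility — zero rotation at each built-in end:
  4.333 M_X + 2.167 M_Y = 831.1
  2.167 M_X + 4.333 M_Y = 1041
Solving the pair gives M_X = 95.61 kN·m and M_Y = 192.3 kN·m (hogging).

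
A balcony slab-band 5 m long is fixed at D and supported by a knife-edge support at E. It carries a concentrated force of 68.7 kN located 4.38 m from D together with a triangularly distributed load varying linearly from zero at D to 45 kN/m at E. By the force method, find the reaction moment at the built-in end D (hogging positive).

M_D = 86.59 kN·m

Choose R_E as the redundant. The primary structure is the cantilever fixed at D.
Primary-structure tip deflection at E by superposition:
  point load 68.7 at a = 4.38: Pa²(3L − a)/(6EI) = 2333/EI
  triangular load, peak 45 at the free end: 11w₀L⁴/(120EI) = 2578/EI
  δ_0 = 4911/EI
Flexibility coefficient — unit upward force at E: δ_{EE} = L³/(3EI) = 41.67/EI.
Compatibility at E: δ_0 − R_E·δ_{EE} = 0, so R_E = 4911/41.67 = 117.9 kN.
Moment equilibrium about D: M_D = Σ(load moments about D) − R_E·L = 675.9 − 117.9×5 = 86.59 kN·m.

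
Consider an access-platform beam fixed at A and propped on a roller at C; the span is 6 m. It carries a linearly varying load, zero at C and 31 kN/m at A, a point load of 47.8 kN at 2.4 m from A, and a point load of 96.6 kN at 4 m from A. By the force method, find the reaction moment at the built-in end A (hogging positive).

M_A = 215.3 kN·m

Choose R_C as the redundant. The primary structure is the cantilever fixed at A.
Deflection at C on the released cantilever, summing each load's contribution:
  triangular load, peak 31 at the fixed end: w₀L⁴/(30EI) = 1339/EI
  point load 47.8 at a = 2.4: Pa²(3L − a)/(6EI) = 715.9/EI
  point load 96.6 at a = 4: Pa²(3L − a)/(6EI) = 3606/EI
  δ_0 = 5661/EI
Flexibility coefficient — unit upward force at C: δ_{CC} = L³/(3EI) = 72/EI.
The prop prevents deflection at C: R_C = δ_0/δ_{CC} = 5661/72 = 78.63 kN.
Moment equilibrium about A: M_A = Σ(load moments about A) − R_C·L = 687.1 − 78.63×6 = 215.3 kN·m.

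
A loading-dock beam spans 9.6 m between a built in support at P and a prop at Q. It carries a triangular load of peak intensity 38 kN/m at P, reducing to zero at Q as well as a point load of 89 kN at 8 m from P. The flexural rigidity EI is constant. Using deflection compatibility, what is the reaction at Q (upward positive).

R_Q = 103.4 kN

Release the roller at Q. Primary structure: cantilever fixed at P.
Deflection at Q on the released cantilever, summing each load's contribution:
  triangular load, peak 38 at the fixed end: w₀L⁴/(30EI) = 10758/EI
  point load 89 at a = 8: Pa²(3L − a)/(6EI) = 19746/EI
  δ_0 = 30505/EI
Flexibility coefficient — unit upward force at Q: δ_{QQ} = L³/(3EI) = 294.9/EI.
Compatibility at Q: δ_0 − R_Q·δ_{QQ} = 0, so R_Q = 30505/294.9 = 103.4 kN.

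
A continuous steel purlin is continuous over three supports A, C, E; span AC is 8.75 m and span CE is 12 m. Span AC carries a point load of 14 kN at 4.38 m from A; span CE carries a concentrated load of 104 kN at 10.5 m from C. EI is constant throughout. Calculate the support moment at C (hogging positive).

Insert a hinge at C; M_C is the redundant, and each span becomes simply supported.
Rotations at C on the released spans (each span's end-slope, ×1/EI):
  span AC: point load 14 at a = 4.38: Pab(L + a)/(6LEI) = 67.02/EI
  span CE: point load 104 at a = 10.5: Pab(L + b)/(6LEI) = 307.1/EI
  relative rotation θ_0 = (67.02 + 307.1)/EI = 374.1/EI
A unit hogging moment at C produces rotation L₁/(3EI) + L₂/(3EI) = 6.917/EI.
Slope continuity at C: θ_0 = M_C·6.917/EI, so M_C = 374.1/6.917 = 54.09 kN·m (hogging).

M_C = 54.09 kN·m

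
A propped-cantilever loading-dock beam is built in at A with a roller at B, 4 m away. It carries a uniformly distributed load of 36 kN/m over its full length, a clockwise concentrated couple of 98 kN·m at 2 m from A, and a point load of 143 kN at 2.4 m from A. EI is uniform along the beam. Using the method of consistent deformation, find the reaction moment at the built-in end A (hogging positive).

Remove the prop at B; the released (primary) structure is a cantilever built in at A.
Deflection at B on the released cantilever, summing each load's contribution:
  UDL 36: wL⁴/(8EI) = 1152/EI
  clockwise couple 98 at a = 2: M₀a(2L − a)/(2EI) = 588/EI
  point load 143 at a = 2.4: Pa²(3L − a)/(6EI) = 1318/EI
  δ_0 = 3058/EI
Flexibility coefficient — unit upward force at B: δ_{BB} = L³/(3EI) = 21.33/EI.
The prop prevents deflection at B: R_B = δ_0/δ_{BB} = 3058/21.33 = 143.3 kN.
Moment equilibrium about A: M_A = Σ(load moments about A) − R_B·L = 729.2 − 143.3×4 = 155.8 kN·m.

M_A = 155.8 kN·m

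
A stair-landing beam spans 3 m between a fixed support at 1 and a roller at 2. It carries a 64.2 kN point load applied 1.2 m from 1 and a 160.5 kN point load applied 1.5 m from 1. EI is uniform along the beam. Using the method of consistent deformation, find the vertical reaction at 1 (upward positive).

Choose R_2 as the redundant. The primary structure is the cantilever fixed at 1.
Free-end deflection of the primary structure under the applied loading (downward +):
  point load 64.2 at a = 1.2: Pa²(3L − a)/(6EI) = 120.2/EI
  point load 160.5 at a = 1.5: Pa²(3L − a)/(6EI) = 451.4/EI
  δ_0 = 571.6/EI
Tip deflection under a unit load at 2: L³/(3EI) = 9/EI.
The prop prevents deflection at 2: R_2 = δ_0/δ_{22} = 571.6/9 = 63.51 kN.
Vertical equilibrium: R_1 = ΣP − R_2 = 224.7 − 63.51 = 161.2 kN.

R_1 = 161.2 kN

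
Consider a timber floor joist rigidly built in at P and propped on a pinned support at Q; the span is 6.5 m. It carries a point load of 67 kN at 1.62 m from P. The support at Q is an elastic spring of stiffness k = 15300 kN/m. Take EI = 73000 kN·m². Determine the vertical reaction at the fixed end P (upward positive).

R_P = 61.56 kN

Release the roller at Q. Primary structure: cantilever fixed at P.
Downward deflection at the released point Q due to the loads:
  point load 67 at a = 1.62: Pa²(3L − a)/(6EI) = 524/EI
Tip deflection under a unit load at Q: L³/(3EI) = 91.54/EI.
With EI = 73000 kN·m²: δ_0 = 0.007178 m and δ_{QQ} = 0.001254 m/kN.
Compatibility — the spring shortens by R_Q/k under the reaction it provides: δ_0 − R_Q·δ_{QQ} = R_Q/k. With 1/k = 0.000065 m/kN, R_Q = δ_0 / (δ_{QQ} + 1/k) = 0.007178 / (0.001254 + 0.000065) = 5.44 kN.
Vertical equilibrium: R_P = ΣP − R_Q = 67 − 5.44 = 61.56 kN.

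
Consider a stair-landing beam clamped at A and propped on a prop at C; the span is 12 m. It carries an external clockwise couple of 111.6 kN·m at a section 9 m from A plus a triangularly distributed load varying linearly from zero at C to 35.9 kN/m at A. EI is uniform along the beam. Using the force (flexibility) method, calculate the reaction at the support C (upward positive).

R_C = 56.16 kN

Choose R_C as the redundant. The primary structure is the cantilever fixed at A.
Free-end deflection of the primary structure under the applied loading (downward +):
  clockwise couple 111.6 at a = 9: M₀a(2L − a)/(2EI) = 7533/EI
  triangular load, peak 35.9 at the fixed end: w₀L⁴/(30EI) = 24814/EI
  δ_0 = 32347/EI
Flexibility coefficient — unit upward force at C: δ_{CC} = L³/(3EI) = 576/EI.
The prop prevents deflection at C: R_C = δ_0/δ_{CC} = 32347/576 = 56.16 kN.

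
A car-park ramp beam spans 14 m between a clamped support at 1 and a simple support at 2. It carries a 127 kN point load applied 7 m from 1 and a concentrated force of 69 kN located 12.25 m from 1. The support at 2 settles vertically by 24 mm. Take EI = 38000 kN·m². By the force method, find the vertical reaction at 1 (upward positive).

Release the roller at 2. Primary structure: cantilever fixed at 1.
Free-end deflection of the primary structure under the applied loading (downward +):
  point load 127 at a = 7: Pa²(3L − a)/(6EI) = 36301/EI
  point load 69 at a = 12.25: Pa²(3L − a)/(6EI) = 51340/EI
  δ_0 = 87641/EI
Tip deflection under a unit load at 2: L³/(3EI) = 914.7/EI.
With EI = 38000 kN·m²: δ_0 = 2.3063 m and δ_{22} = 0.02407 m/kN.
Compatibility — the beam at 2 must follow the support down by 0.024 m: δ_0 − R_2·δ_{22} = 0.024, so R_2 = (2.3063 − 0.024)/0.02407 = 94.82 kN.
Vertical equilibrium: R_1 = ΣP − R_2 = 196 − 94.82 = 101.2 kN.

R_1 = 101.2 kN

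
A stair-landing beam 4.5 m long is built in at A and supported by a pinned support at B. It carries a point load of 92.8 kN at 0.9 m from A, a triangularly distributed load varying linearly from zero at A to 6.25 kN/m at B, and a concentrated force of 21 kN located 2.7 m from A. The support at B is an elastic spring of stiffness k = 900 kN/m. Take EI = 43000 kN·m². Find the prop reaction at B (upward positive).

Choose R_B as the redundant. The primary structure is the cantilever fixed at A.
Downward deflection at the released point B due to the loads:
  point load 92.8 at a = 0.9: Pa²(3L − a)/(6EI) = 157.9/EI
  triangular load, peak 6.25 at the free end: 11w₀L⁴/(120EI) = 234.9/EI
  point load 21 at a = 2.7: Pa²(3L − a)/(6EI) = 275.6/EI
  δ_0 = 668.3/EI
Tip deflection under a unit load at B: L³/(3EI) = 30.38/EI.
With EI = 43000 kN·m²: δ_0 = 0.015543 m and δ_{BB} = 0.000706 m/kN.
Compatibility — the spring shortens by R_B/k under the reaction it provides: δ_0 − R_B·δ_{BB} = R_B/k. With 1/k = 0.001111 m/kN, R_B = δ_0 / (δ_{BB} + 1/k) = 0.015543 / (0.000706 + 0.001111) = 8.552 kN.

R_B = 8.552 kN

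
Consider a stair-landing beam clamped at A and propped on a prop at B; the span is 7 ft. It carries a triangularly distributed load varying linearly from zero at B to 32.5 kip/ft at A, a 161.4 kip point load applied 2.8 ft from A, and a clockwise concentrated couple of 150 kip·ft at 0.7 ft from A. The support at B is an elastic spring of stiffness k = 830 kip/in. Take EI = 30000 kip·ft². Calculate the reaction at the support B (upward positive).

Choose R_B as the redundant. The primary structure is the cantilever fixed at A.
Primary-structure tip deflection at B by superposition:
  triangular load, peak 32.5 at the fixed end: w₀L⁴/(30EI) = 2601/EI
  point load 161.4 at a = 2.8: Pa²(3L − a)/(6EI) = 3838/EI
  clockwise couple 150 at a = 0.7: M₀a(2L − a)/(2EI) = 698.2/EI
  δ_0 = 7138/EI
Tip deflection under a unit load at B: L³/(3EI) = 114.3/EI.
With EI = 30000 kip·ft²: δ_0 = 0.23792 ft and δ_{BB} = 0.003811 ft/kip.
Compatibility — the spring shortens by R_B/k under the reaction it provides: δ_0 − R_B·δ_{BB} = R_B/k. With 1/k = 1/(830×12) ft/kip = 0.0001 ft/kip, R_B = δ_0 / (δ_{BB} + 1/k) = 0.23792 / (0.003811 + 0.0001) = 60.83 kip.

R_B = 60.83 kip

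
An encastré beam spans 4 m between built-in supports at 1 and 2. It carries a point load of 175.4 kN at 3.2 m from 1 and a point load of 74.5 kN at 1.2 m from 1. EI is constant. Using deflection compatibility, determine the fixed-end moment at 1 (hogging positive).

M_1 = 66.26 kN·m

Take the two fixed-end moments M_1, M_2 as redundants; the released structure is the simple span 12.
End rotations of the released simple span under the applied load (×1/EI):
  at 1: point load 175.4 at a = 3.2: Pab(L + b)/(6LEI) = 89.8/EI
  at 2: point load 175.4 at a = 3.2: Pab(L + a)/(6LEI) = 134.7/EI
  at 1: point load 74.5 at a = 1.2: Pab(L + b)/(6LEI) = 70.92/EI
  at 2: point load 74.5 at a = 1.2: Pab(L + a)/(6LEI) = 54.24/EI
  θ_10 = 160.7/EI,  θ_20 = 188.9/EI
Flexibility coefficients: a unit moment at one end gives L/(3EI) there and L/(6EI) at the far end, so f₁₁ = f₂₂ = 1.333/EI and f₁₂ = f₂₁ = 0.6667/EI.
Compatibility — zero rotation at each built-in end:
  1.333 M_1 + 0.6667 M_2 = 160.7
  0.6667 M_1 + 1.333 M_2 = 188.9
Solving the pair gives M_1 = 66.26 kN·m and M_2 = 108.6 kN·m (hogging).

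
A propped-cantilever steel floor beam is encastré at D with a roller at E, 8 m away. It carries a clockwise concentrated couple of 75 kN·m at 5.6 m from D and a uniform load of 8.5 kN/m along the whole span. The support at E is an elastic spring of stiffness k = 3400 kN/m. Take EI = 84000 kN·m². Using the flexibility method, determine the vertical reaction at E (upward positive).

Take the reaction at E as the redundant and release it; the primary structure is a cantilever fixed at D.
Free-end deflection of the primary structure under the applied loading (downward +):
  clockwise couple 75 at a = 5.6: M₀a(2L − a)/(2EI) = 2184/EI
  UDL 8.5: wL⁴/(8EI) = 4352/EI
  δ_0 = 6536/EI
Tip deflection under a unit load at E: L³/(3EI) = 170.7/EI.
With EI = 84000 kN·m²: δ_0 = 0.07781 m and δ_{EE} = 0.002032 m/kN.
Compatibility — the spring shortens by R_E/k under the reaction it provides: δ_0 − R_E·δ_{EE} = R_E/k. With 1/k = 0.000294 m/kN, R_E = δ_0 / (δ_{EE} + 1/k) = 0.07781 / (0.002032 + 0.000294) = 33.45 kN.

R_E = 33.45 kN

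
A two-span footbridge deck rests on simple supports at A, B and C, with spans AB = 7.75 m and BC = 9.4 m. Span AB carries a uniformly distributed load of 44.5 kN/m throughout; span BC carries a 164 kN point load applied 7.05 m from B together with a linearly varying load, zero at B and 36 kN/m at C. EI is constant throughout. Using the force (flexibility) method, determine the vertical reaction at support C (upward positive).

R_C = 198.4 kN

Insert a hinge at B; M_B is the redundant, and each span becomes simply supported.
Rotations at B on the released spans (each span's end-slope, ×1/EI):
  span AB: UDL 44.5: wL³/(24EI) = 863.1/EI
  span BC: point load 164 at a = 7.05: Pab(L + b)/(6LEI) = 566.1/EI
  span BC: triangular load, peak 36: 7w₀L³/(360EI) = 581.4/EI
  relative rotation θ_0 = (863.1 + 1147)/EI = 2011/EI
A unit hogging moment at B produces rotation L₁/(3EI) + L₂/(3EI) = 5.717/EI.
Compatibility: M_B·(L₁+L₂)/(3EI) = θ_0, giving M_B = 351.7 kN·m (hogging).
Span BC, ΣM about C: R_B^{BC}·9.4 = 915.6 + 351.7, so R_B^{BC} = 134.8 kN and R_C = 333.2 − 134.8 = 198.4 kN.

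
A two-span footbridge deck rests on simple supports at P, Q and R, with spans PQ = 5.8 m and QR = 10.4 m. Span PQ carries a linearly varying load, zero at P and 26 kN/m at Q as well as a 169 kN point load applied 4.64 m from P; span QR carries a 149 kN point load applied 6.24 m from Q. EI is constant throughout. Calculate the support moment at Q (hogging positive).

M_Q = 238.5 kN·m

Release continuity at Q by inserting a hinge; the redundant is the internal moment M_Q. The primary structure is two simply-supported spans PQ and QR.
End slopes at the hinge Q, treating each span as simply supported:
  span PQ: triangular load, peak 26: w₀L³/(45EI) = 112.7/EI
  span PQ: point load 169 at a = 4.64: Pab(L + a)/(6LEI) = 272.9/EI
  span QR: point load 149 at a = 6.24: Pab(L + b)/(6LEI) = 902.5/EI
  relative rotation θ_0 = (385.6 + 902.5)/EI = 1288/EI
A unit hogging moment at Q produces rotation L₁/(3EI) + L₂/(3EI) = 5.4/EI.
Compatibility: M_Q·(L₁+L₂)/(3EI) = θ_0, giving M_Q = 238.5 kN·m (hogging).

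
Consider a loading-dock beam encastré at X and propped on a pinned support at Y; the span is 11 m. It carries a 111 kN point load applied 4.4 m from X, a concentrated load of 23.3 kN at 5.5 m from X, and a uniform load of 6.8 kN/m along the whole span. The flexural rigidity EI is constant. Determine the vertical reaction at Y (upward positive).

Remove the prop at Y; the released (primary) structure is a cantilever built in at X.
Free-end deflection of the primary structure under the applied loading (downward +):
  point load 111 at a = 4.4: Pa²(3L − a)/(6EI) = 10243/EI
  point load 23.3 at a = 5.5: Pa²(3L − a)/(6EI) = 3230/EI
  UDL 6.8: wL⁴/(8EI) = 12445/EI
  δ_0 = 25919/EI
Flexibility coefficient — unit upward force at Y: δ_{YY} = L³/(3EI) = 443.7/EI.
The prop prevents deflection at Y: R_Y = δ_0/δ_{YY} = 25919/443.7 = 58.42 kN.

R_Y = 58.42 kN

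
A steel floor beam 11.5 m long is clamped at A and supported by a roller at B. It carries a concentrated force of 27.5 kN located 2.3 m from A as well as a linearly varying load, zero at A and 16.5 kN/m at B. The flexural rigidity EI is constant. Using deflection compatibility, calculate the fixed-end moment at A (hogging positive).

Choose R_B as the redundant. The primary structure is the cantilever fixed at A.
Downward deflection at the released point B due to the loads:
  point load 27.5 at a = 2.3: Pa²(3L − a)/(6EI) = 780.7/EI
  triangular load, peak 16.5 at the free end: 11w₀L⁴/(120EI) = 26454/EI
  δ_0 = 27234/EI
Flexibility coefficient — unit upward force at B: δ_{BB} = L³/(3EI) = 507/EI.
The prop prevents deflection at B: R_B = δ_0/δ_{BB} = 27234/507 = 53.72 kN.
Moment equilibrium about A: M_A = Σ(load moments about A) − R_B·L = 790.6 − 53.72×11.5 = 172.8 kN·m.

M_A = 172.8 kN·m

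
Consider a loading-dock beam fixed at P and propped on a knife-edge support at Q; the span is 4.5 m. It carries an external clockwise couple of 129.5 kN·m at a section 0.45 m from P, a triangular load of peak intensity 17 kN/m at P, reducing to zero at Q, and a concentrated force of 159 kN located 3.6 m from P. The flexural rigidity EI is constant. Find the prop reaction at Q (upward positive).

R_Q = 127.8 kN

Remove the prop at Q; the released (primary) structure is a cantilever built in at P.
Free-end deflection of the primary structure under the applied loading (downward +):
  clockwise couple 129.5 at a = 0.45: M₀a(2L − a)/(2EI) = 249.1/EI
  triangular load, peak 17 at the fixed end: w₀L⁴/(30EI) = 232.4/EI
  point load 159 at a = 3.6: Pa²(3L − a)/(6EI) = 3400/EI
  δ_0 = 3882/EI
Tip deflection under a unit load at Q: L³/(3EI) = 30.38/EI.
The prop prevents deflection at Q: R_Q = δ_0/δ_{QQ} = 3882/30.38 = 127.8 kN.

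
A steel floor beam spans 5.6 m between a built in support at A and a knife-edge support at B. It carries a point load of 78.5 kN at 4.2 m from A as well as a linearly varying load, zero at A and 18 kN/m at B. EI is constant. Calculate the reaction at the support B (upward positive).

Remove the prop at B; the released (primary) structure is a cantilever built in at A.
Free-end deflection of the primary structure under the applied loading (downward +):
  point load 78.5 at a = 4.2: Pa²(3L − a)/(6EI) = 2908/EI
  triangular load, peak 18 at the free end: 11w₀L⁴/(120EI) = 1623/EI
  δ_0 = 4531/EI
Tip deflection under a unit load at B: L³/(3EI) = 58.54/EI.
The prop prevents deflection at B: R_B = δ_0/δ_{BB} = 4531/58.54 = 77.4 kN.

R_B = 77.4 kN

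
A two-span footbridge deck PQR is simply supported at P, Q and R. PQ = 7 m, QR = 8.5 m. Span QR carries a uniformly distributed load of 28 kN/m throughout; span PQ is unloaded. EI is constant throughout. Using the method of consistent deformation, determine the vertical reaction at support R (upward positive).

Insert a hinge at Q; M_Q is the redundant, and each span becomes simply supported.
Rotations at Q on the released spans (each span's end-slope, ×1/EI):
  span QR: UDL 28: wL³/(24EI) = 716.5/EI
  relative rotation θ_0 = (0 + 716.5)/EI = 716.5/EI
A unit hogging moment at Q produces rotation L₁/(3EI) + L₂/(3EI) = 5.167/EI.
Compatibility: M_Q·(L₁+L₂)/(3EI) = θ_0, giving M_Q = 138.7 kN·m (hogging).
Span QR, ΣM about R: R_Q^{QR}·8.5 = 1012 + 138.7, so R_Q^{QR} = 135.3 kN and R_R = 238 − 135.3 = 102.7 kN.

R_R = 102.7 kN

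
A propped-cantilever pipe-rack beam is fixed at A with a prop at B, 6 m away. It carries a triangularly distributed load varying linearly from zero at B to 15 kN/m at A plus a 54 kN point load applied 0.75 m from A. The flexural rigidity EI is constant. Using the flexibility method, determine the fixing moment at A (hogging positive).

Release the roller at B. Primary structure: cantilever fixed at A.
Primary-structure tip deflection at B by superposition:
  triangular load, peak 15 at the fixed end: w₀L⁴/(30EI) = 648/EI
  point load 54 at a = 0.75: Pa²(3L − a)/(6EI) = 87.33/EI
  δ_0 = 735.3/EI
Flexibility coefficient — unit upward force at B: δ_{BB} = L³/(3EI) = 72/EI.
Compatibility at B: δ_0 − R_B·δ_{BB} = 0, so R_B = 735.3/72 = 10.21 kN.
Moment equilibrium about A: M_A = Σ(load moments about A) − R_B·L = 130.5 − 10.21×6 = 69.22 kN·m.

M_A = 69.22 kN·m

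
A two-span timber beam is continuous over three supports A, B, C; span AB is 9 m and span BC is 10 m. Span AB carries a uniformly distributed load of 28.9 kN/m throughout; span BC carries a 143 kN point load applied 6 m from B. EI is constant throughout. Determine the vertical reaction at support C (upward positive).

R_C = 59.3 kN

Insert a hinge at B; M_B is the redundant, and each span becomes simply supported.
End slopes at the hinge B, treating each span as simply supported:
  span AB: UDL 28.9: wL³/(24EI) = 877.8/EI
  span BC: point load 143 at a = 6: Pab(L + b)/(6LEI) = 800.8/EI
  relative rotation θ_0 = (877.8 + 800.8)/EI = 1679/EI
A unit hogging moment at B produces rotation L₁/(3EI) + L₂/(3EI) = 6.333/EI.
Compatibility: M_B·(L₁+L₂)/(3EI) = θ_0, giving M_B = 265 kN·m (hogging).
Span BC, ΣM about C: R_B^{BC}·10 = 572 + 265, so R_B^{BC} = 83.7 kN and R_C = 143 − 83.7 = 59.3 kN.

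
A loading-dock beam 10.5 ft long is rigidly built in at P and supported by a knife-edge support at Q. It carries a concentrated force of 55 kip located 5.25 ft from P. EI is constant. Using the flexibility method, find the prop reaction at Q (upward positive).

R_Q = 17.19 kip

Release the roller at Q. Primary structure: cantilever fixed at P.
Downward deflection at the released point Q due to the loads:
  point load 55 at a = 5.25: Pa²(3L − a)/(6EI) = 6632/EI
Flexibility coefficient — unit upward force at Q: δ_{QQ} = L³/(3EI) = 385.9/EI.
The prop prevents deflection at Q: R_Q = δ_0/δ_{QQ} = 6632/385.9 = 17.19 kip.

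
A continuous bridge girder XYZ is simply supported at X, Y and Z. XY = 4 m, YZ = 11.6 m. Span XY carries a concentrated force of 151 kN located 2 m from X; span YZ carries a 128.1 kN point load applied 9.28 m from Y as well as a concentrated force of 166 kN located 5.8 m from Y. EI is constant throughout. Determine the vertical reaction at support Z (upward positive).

Insert a hinge at Y; M_Y is the redundant, and each span becomes simply supported.
Discontinuity in slope at Y on the released structure — sum the simple-span end rotations:
  span XY: point load 151 at a = 2: Pab(L + a)/(6LEI) = 151/EI
  span YZ: point load 128.1 at a = 9.28: Pab(L + b)/(6LEI) = 551.6/EI
  span YZ: point load 166 at a = 5.8: Pab(L + b)/(6LEI) = 1396/EI
  relative rotation θ_0 = (151 + 1948)/EI = 2099/EI
A unit hogging moment at Y produces rotation L₁/(3EI) + L₂/(3EI) = 5.2/EI.
Compatibility: M_Y·(L₁+L₂)/(3EI) = θ_0, giving M_Y = 403.6 kN·m (hogging).
Span YZ, ΣM about Z: R_Y^{YZ}·11.6 = 1260 + 403.6, so R_Y^{YZ} = 143.4 kN and R_Z = 294.1 − 143.4 = 150.7 kN.

R_Z = 150.7 kN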